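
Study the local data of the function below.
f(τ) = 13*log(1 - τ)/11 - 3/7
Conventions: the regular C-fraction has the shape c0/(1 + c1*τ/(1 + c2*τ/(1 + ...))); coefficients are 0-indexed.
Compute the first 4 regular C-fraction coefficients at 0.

Taylor coefficients (expand at 0): a_0 = -3/7, a_1 = -13/11, a_2 = -13/22, a_3 = -13/33.
c0 = a_0 = -3/7. Peel one level at a time: if S = 1 + c*τ/S' with S'(0) = 1, then c is the τ-coefficient of S and S' = c*τ/(S - 1).
S_1 = c0/f = 1 + (-91/33)*τ + (13559/2178)*τ^2 + ...; c1 = -91/33.
S_2 = c1*τ/(S_1 - 1) = 1 + (149/66)*τ + (-1/12)*τ^2 + ...; c2 = 149/66.
S_3 = c2*τ/(S_2 - 1) = 1 + (11/298)*τ + ...; c3 = 11/298.

The regular C-fraction coefficients are [-3/7, -91/33, 149/66, 11/298].


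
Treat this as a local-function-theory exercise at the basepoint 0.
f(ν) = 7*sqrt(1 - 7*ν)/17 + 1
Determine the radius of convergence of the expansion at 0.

The radius of convergence is 1/7.

Branch term (7/17)*sqrt(1 - ν/(1/7)): its argument vanishes at ν = 1/7, a square-root branch point, modulus 1/7.
The radius of convergence is the smallest modulus among the singular points: 1/7.


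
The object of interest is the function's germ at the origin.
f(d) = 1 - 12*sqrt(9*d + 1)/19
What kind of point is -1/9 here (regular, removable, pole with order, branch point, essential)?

The point is an algebraic (square-root) branch point.

The term (-12/19)*sqrt(1 - d/(-1/9)) has argument 1 - -1/9/(-1/9) = 0 at -1/9: a square-root (algebraic, two-sheeted) branch point; the remaining terms are analytic or single-valued there.


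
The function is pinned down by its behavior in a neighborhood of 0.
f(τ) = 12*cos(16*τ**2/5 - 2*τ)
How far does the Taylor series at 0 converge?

The factor cos(16*τ**2/5 - 2*τ) is entire and contributes no finite singular point.
The polynomial part has no poles.
No finite singular points: the Taylor series at 0 converges everywhere.

The radius of convergence is infinite.


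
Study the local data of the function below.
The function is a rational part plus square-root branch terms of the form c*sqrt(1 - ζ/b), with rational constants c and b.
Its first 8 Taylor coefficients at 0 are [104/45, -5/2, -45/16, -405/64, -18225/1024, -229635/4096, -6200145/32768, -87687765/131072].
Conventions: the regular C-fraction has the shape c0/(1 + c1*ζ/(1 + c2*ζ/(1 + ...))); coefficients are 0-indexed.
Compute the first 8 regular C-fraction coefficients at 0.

Taylor coefficients (read off): a_0 = 104/45, a_1 = -5/2, a_2 = -45/16, a_3 = -405/64, a_4 = -18225/1024, a_5 = -229635/4096, a_6 = -6200145/32768, a_7 = -87687765/131072.
c0 = a_0 = 104/45. Peel one level at a time: if S = 1 + c*ζ/S' with S'(0) = 1, then c is the ζ-coefficient of S and S' = c*ζ/(S - 1).
S_1 = c0/f = 1 + (225/208)*ζ + (103275/43264)*ζ^2 + ...; c1 = 225/208.
S_2 = c1*ζ/(S_1 - 1) = 1 + (-459/208)*ζ + (-81/64)*ζ^2 + ...; c2 = -459/208.
S_3 = c2*ζ/(S_2 - 1) = 1 + (-39/68)*ζ + (-2223/2312)*ζ^2 + ...; c3 = -39/68.
S_4 = c3*ζ/(S_3 - 1) = 1 + (-57/34)*ζ + (-81/64)*ζ^2 + ...; c4 = -57/34.
S_5 = c4*ζ/(S_4 - 1) = 1 + (-459/608)*ζ + (-417231/369664)*ζ^2 + ...; c5 = -459/608.
S_6 = c5*ζ/(S_5 - 1) = 1 + (-909/608)*ζ + (-81/64)*ζ^2 + ...; c6 = -909/608.
S_7 = c6*ζ/(S_6 - 1) = 1 + (-171/202)*ζ + ...; c7 = -171/202.

The regular C-fraction coefficients are [104/45, 225/208, -459/208, -39/68, -57/34, -459/608, -909/608, -171/202].


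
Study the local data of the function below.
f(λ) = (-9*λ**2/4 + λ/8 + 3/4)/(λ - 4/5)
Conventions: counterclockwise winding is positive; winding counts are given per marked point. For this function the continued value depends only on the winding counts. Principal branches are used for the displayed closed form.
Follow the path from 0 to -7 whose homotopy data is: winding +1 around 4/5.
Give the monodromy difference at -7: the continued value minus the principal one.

The function is rational, hence single-valued: continuing it around any pole returns the same value, so the difference is 0.

Continued minus principal equals 0.


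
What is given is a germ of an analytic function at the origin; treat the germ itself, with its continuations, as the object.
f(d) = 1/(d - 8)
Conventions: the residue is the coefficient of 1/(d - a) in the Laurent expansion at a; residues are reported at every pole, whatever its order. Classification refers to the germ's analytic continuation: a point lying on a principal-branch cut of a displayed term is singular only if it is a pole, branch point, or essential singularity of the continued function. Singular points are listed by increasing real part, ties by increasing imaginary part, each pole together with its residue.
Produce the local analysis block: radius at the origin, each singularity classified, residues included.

Radius of convergence at 0: 8.
At 8: a pole of order 1; residue 1.

Denominator factor (d - 8): pole of order 1 at 8, modulus 8.
The radius of convergence is the smallest modulus among the singular points: 8.
At the order-1 pole 8 set g(d) = (d - (8))*f(d) = 1.
Simple pole: residue = g(a) at a = 8, which is 1.


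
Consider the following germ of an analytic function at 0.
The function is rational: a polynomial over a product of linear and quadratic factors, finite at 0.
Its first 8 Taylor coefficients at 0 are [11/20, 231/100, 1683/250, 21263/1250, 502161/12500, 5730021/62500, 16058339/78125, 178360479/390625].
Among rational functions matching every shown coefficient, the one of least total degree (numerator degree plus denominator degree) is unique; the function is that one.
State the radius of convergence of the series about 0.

The radius of convergence is 5/11.

No rational of total degree below 3 reproduces all 8 coefficients; solving the [0/3] Pade equations on them gives f(ω) = -1/(4*(ω - 1)**2*(ω - 5/11)), whose expansion matches every shown term.
Denominator factor (ω - 1)^2: pole of order 2 at 1, modulus 1.
Denominator factor (ω - 5/11): pole of order 1 at 5/11, modulus 5/11.
The radius of convergence is the smallest modulus among the singular points: 5/11.


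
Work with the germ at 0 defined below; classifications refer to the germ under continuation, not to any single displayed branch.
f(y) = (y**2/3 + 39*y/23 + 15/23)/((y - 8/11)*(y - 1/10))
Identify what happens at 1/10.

The point is a pole of order 1.

The denominator factor y - 1/10 vanishes at 1/10 and appears to the power 1; the numerator there equals 5693/6900, nonzero, and no other factor vanishes.
Hence a pole whose order is the multiplicity, 1.


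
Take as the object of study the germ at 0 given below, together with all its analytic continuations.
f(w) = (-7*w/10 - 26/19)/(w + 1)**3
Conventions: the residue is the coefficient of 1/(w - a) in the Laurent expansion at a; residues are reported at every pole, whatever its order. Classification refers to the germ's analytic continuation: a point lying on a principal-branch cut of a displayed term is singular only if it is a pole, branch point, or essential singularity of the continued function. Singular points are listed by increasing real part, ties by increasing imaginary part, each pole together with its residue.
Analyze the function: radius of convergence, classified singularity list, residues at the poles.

Radius of convergence at 0: 1.
At -1: a pole of order 3; residue 0.

Denominator factor (w + 1)^3: pole of order 3 at -1, modulus 1.
The radius of convergence is the smallest modulus among the singular points: 1.
At the order-3 pole -1 set g(w) = (w - (-1))^3*f(w) = -7*w/10 - 26/19.
Order-3 pole: residue = g''(a)/2; g''(-1) = 0, so the residue is 0.


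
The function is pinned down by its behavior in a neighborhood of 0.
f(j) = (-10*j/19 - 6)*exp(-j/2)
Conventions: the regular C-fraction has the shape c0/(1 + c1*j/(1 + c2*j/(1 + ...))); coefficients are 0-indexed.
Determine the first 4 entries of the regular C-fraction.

The regular C-fraction coefficients are [-6, 47/114, -2309/10716, 29811/434092].

Taylor coefficients (expand at 0): a_0 = -6, a_1 = 47/19, a_2 = -37/76, a_3 = 9/152.
c0 = a_0 = -6. Peel one level at a time: if S = 1 + c*j/S' with S'(0) = 1, then c is the j-coefficient of S and S' = c*j/(S - 1).
S_1 = c0/f = 1 + (47/114)*j + (2309/25992)*j^2 + ...; c1 = 47/114.
S_2 = c1*j/(S_1 - 1) = 1 + (-2309/10716)*j + (523/35344)*j^2 + ...; c2 = -2309/10716.
S_3 = c2*j/(S_2 - 1) = 1 + (29811/434092)*j + ...; c3 = 29811/434092.


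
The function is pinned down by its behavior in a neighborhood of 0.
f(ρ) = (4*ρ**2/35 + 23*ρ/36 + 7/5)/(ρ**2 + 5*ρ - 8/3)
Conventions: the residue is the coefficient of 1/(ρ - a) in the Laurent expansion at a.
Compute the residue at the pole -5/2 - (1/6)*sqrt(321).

The residue is 17/504 - (553/38520)*sqrt(321).

The factor ρ**2 + 5*ρ - 8/3 splits as (ρ - a)(ρ - a') with a = -5/2 - (1/6)*sqrt(321), a' = -5/2 + (1/6)*sqrt(321). At the order-1 pole a set g(ρ) = (ρ - a)*f(ρ) = [4*ρ**2/35 + 23*ρ/36 + 7/5] / (ρ - a').
Simple pole: residue = g(a) at a = -5/2 - (1/6)*sqrt(321), which is 17/504 - (553/38520)*sqrt(321).


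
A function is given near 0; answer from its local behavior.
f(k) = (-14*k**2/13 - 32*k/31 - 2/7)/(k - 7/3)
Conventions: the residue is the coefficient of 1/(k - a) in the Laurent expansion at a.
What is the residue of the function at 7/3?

At the order-1 pole 7/3 set g(k) = (k - (7/3))*f(k) = -14*k**2/13 - 32*k/31 - 2/7.
Simple pole: residue = g(a) at a = 7/3, which is -217268/25389.

The residue is -217268/25389.


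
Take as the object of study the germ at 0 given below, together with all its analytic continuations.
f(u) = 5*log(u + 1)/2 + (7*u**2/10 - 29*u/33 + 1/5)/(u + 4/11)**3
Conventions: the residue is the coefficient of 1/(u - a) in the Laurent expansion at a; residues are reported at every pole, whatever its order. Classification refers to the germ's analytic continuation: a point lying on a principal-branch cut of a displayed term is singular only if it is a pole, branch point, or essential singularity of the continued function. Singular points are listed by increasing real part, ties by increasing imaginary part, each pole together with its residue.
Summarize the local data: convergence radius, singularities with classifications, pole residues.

Denominator factor (u + 4/11)^3: pole of order 3 at -4/11, modulus 4/11.
Branch term (5/2)*log(1 - u/(-1)): its argument vanishes at u = -1, a logarithmic branch point, modulus 1.
The radius of convergence is the smallest modulus among the singular points: 4/11.
The branch term is analytic at -4/11 and contributes nothing to the residue; only the rational part matters.
At the order-3 pole -4/11 set g(u) = (u - (-4/11))^3*(rational part) = 7*u**2/10 - 29*u/33 + 1/5.
Order-3 pole: residue = g''(a)/2; g''(-4/11) = 7/5, so the residue is 7/10.
List the singular points by increasing real part (a conjugate pair: the negative imaginary part first).

Radius of convergence at 0: 4/11.
At -1: a logarithmic branch point.
At -4/11: a pole of order 3; residue 7/10.


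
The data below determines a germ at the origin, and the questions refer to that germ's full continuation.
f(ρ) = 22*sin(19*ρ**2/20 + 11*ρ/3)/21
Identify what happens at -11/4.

The point is a regular point.

There is no denominator, hence no pole anywhere.
The factor -sin(19*ρ**2/20 + 11*ρ/3) is entire.
So the germ continues analytically to -11/4.


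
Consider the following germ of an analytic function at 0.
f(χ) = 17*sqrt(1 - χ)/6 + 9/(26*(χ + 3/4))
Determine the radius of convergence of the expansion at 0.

The radius of convergence is 3/4.

Denominator factor (χ + 3/4): pole of order 1 at -3/4, modulus 3/4.
Branch term (17/6)*sqrt(1 - χ/(1)): its argument vanishes at χ = 1, a square-root branch point, modulus 1.
The radius of convergence is the smallest modulus among the singular points: 3/4.


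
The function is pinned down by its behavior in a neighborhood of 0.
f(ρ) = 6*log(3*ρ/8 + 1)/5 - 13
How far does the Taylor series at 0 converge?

Branch term (6/5)*log(1 - ρ/(-8/3)): its argument vanishes at ρ = -8/3, a logarithmic branch point, modulus 8/3.
The radius of convergence is the smallest modulus among the singular points: 8/3.

The radius of convergence is 8/3.


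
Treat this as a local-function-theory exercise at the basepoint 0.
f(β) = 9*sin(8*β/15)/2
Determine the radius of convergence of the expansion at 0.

The radius of convergence is infinite.

The factor -sin(8*β/15) is entire and contributes no finite singular point.
The polynomial part has no poles.
No finite singular points: the Taylor series at 0 converges everywhere.


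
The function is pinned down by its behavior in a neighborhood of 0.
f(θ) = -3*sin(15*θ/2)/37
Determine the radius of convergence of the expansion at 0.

The radius of convergence is infinite.

The factor -sin(15*θ/2) is entire and contributes no finite singular point.
The polynomial part has no poles.
No finite singular points: the Taylor series at 0 converges everywhere.


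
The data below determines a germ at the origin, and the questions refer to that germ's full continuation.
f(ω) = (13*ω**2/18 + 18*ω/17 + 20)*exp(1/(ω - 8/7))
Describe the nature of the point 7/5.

There is no denominator, hence no pole anywhere.
The essential point of exp(1/(ω - (8/7))) is 8/7, not 7/5.
So the germ continues analytically to 7/5.

The point is a regular point.


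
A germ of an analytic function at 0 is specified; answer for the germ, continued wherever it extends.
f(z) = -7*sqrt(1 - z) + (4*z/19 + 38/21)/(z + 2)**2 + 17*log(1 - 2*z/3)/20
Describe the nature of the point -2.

The denominator factor z + 2 vanishes at -2 and appears to the power 2; the numerator there equals 554/399, nonzero, and no other factor vanishes.
The branch terms are analytic at this point.
Hence a pole whose order is the multiplicity, 2.

The point is a pole of order 2.


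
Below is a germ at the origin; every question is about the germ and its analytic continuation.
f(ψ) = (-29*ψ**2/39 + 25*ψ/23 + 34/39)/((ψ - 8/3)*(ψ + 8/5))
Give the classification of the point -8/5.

The denominator factor ψ + 8/5 vanishes at -8/5 and appears to the power 1; the numerator there equals -62138/22425, nonzero, and no other factor vanishes.
Hence a pole whose order is the multiplicity, 1.

The point is a pole of order 1.


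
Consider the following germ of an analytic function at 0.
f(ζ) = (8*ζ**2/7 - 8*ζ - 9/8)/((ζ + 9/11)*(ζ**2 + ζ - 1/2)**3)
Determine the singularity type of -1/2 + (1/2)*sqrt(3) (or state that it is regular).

The point is a pole of order 3.


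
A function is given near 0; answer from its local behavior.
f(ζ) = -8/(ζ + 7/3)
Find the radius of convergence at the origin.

Denominator factor (ζ + 7/3): pole of order 1 at -7/3, modulus 7/3.
The radius of convergence is the smallest modulus among the singular points: 7/3.

The radius of convergence is 7/3.


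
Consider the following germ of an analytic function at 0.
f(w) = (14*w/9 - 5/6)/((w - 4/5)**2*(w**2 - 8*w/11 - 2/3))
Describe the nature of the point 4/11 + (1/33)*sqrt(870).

The point is a pole of order 1.

The denominator factor w**2 - 8*w/11 - 2/3 vanishes at 4/11 + (1/33)*sqrt(870) and appears to the power 1; the numerator there equals -53/198 + (14/297)*sqrt(870), nonzero, and no other factor vanishes.
Hence a pole whose order is the multiplicity, 1.


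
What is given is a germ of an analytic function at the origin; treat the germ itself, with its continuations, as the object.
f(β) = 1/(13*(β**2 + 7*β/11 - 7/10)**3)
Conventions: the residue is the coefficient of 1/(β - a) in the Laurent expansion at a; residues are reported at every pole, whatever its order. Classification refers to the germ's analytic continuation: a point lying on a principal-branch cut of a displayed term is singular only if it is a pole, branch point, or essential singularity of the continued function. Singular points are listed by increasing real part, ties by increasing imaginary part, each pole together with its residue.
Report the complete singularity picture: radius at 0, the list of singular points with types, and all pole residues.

Denominator factor (β**2 + 7*β/11 - 7/10)^3: discriminant 1939/605, real irrational roots -7/22 + (1/110)*sqrt(9695) and -7/22 - (1/110)*sqrt(9695); poles of order 3, moduli -7/22 + (1/110)*sqrt(9695) and 7/22 + (1/110)*sqrt(9695).
The radius of convergence is the smallest modulus among the singular points: -7/22 + (1/110)*sqrt(9695).
The factor β**2 + 7*β/11 - 7/10 splits as (β - a)(β - a') with a = -7/22 - (1/110)*sqrt(9695), a' = -7/22 + (1/110)*sqrt(9695). At the order-3 pole a set g(β) = (β - a)^3*f(β) = [1/13] / (β - a')^3.
Order-3 pole: residue = g''(a)/2; g''(-7/22 - (1/110)*sqrt(9695)) = -(48315300/94771287247)*sqrt(9695), so the residue is -(24157650/94771287247)*sqrt(9695).
The factor β**2 + 7*β/11 - 7/10 splits as (β - a)(β - a') with a = -7/22 + (1/110)*sqrt(9695), a' = -7/22 - (1/110)*sqrt(9695). At the order-3 pole a set g(β) = (β - a)^3*f(β) = [1/13] / (β - a')^3.
Order-3 pole: residue = g''(a)/2; g''(-7/22 + (1/110)*sqrt(9695)) = (48315300/94771287247)*sqrt(9695), so the residue is (24157650/94771287247)*sqrt(9695).
List the singular points by increasing real part (a conjugate pair: the negative imaginary part first).

Radius of convergence at 0: -7/22 + (1/110)*sqrt(9695).
At -7/22 - (1/110)*sqrt(9695): a pole of order 3; residue -(24157650/94771287247)*sqrt(9695).
At -7/22 + (1/110)*sqrt(9695): a pole of order 3; residue (24157650/94771287247)*sqrt(9695).


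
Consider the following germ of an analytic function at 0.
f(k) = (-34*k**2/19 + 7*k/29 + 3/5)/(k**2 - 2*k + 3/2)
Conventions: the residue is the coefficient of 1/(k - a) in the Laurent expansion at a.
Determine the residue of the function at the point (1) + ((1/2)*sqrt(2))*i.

The residue is (-1839/1102) + ((147/5510)*sqrt(2))*i.

The factor k**2 - 2*k + 3/2 splits as (k - a)(k - a') with a = (1) + ((1/2)*sqrt(2))*i, a' = (1) - ((1/2)*sqrt(2))*i. At the order-1 pole a set g(k) = (k - a)*f(k) = [-34*k**2/19 + 7*k/29 + 3/5] / (k - a').
Simple pole: residue = g(a) at a = (1) + ((1/2)*sqrt(2))*i, which is (-1839/1102) + ((147/5510)*sqrt(2))*i.


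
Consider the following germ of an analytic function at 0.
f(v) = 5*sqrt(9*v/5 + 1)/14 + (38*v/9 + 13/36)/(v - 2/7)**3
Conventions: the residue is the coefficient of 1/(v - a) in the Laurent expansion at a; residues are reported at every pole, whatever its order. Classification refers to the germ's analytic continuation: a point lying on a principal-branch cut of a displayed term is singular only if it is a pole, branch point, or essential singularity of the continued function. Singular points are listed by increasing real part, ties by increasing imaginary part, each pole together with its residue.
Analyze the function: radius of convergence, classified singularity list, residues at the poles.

Radius of convergence at 0: 2/7.
At -5/9: an algebraic (square-root) branch point.
At 2/7: a pole of order 3; residue 0.

Denominator factor (v - 2/7)^3: pole of order 3 at 2/7, modulus 2/7.
Branch term (5/14)*sqrt(1 - v/(-5/9)): its argument vanishes at v = -5/9, a square-root branch point, modulus 5/9.
The radius of convergence is the smallest modulus among the singular points: 2/7.
The branch term is analytic at 2/7 and contributes nothing to the residue; only the rational part matters.
At the order-3 pole 2/7 set g(v) = (v - (2/7))^3*(rational part) = 38*v/9 + 13/36.
Order-3 pole: residue = g''(a)/2; g''(2/7) = 0, so the residue is 0.
List the singular points by increasing real part (a conjugate pair: the negative imaginary part first).


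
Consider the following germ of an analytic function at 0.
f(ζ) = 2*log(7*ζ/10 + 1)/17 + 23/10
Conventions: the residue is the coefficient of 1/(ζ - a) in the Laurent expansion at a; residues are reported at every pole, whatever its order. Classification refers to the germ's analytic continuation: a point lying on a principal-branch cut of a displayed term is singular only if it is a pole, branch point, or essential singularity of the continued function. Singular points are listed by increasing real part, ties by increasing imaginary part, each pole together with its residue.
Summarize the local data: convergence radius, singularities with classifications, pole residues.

Radius of convergence at 0: 10/7.
At -10/7: a logarithmic branch point.

Branch term (2/17)*log(1 - ζ/(-10/7)): its argument vanishes at ζ = -10/7, a logarithmic branch point, modulus 10/7.
The radius of convergence is the smallest modulus among the singular points: 10/7.


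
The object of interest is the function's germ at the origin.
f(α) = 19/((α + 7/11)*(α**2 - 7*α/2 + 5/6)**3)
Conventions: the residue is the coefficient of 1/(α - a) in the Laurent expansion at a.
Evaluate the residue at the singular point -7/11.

The residue is 908810793/1990865512.

At the order-1 pole -7/11 set g(α) = (α - (-7/11))*f(α) = 19/(α**2 - 7*α/2 + 5/6)**3.
Simple pole: residue = g(a) at a = -7/11, which is 908810793/1990865512.


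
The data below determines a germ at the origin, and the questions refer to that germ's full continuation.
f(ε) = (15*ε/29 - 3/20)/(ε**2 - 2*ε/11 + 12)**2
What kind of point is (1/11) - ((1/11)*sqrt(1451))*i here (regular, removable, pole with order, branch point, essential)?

The denominator factor ε**2 - 2*ε/11 + 12 vanishes at (1/11) - ((1/11)*sqrt(1451))*i and appears to the power 2; the numerator there equals (-657/6380) - ((15/319)*sqrt(1451))*i, nonzero, and no other factor vanishes.
Hence a pole whose order is the multiplicity, 2.

The point is a pole of order 2.


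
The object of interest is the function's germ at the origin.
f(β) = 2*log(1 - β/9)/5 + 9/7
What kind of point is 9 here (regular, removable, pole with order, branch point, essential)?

The point is a logarithmic branch point.

The term (2/5)*log(1 - β/(9)) has argument 1 - 9/(9) = 0 at 9: a logarithmic (infinitely-sheeted) branch point; the remaining terms are analytic or single-valued there.


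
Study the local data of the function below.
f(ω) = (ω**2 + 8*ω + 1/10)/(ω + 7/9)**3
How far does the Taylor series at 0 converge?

Denominator factor (ω + 7/9)^3: pole of order 3 at -7/9, modulus 7/9.
The radius of convergence is the smallest modulus among the singular points: 7/9.

The radius of convergence is 7/9.


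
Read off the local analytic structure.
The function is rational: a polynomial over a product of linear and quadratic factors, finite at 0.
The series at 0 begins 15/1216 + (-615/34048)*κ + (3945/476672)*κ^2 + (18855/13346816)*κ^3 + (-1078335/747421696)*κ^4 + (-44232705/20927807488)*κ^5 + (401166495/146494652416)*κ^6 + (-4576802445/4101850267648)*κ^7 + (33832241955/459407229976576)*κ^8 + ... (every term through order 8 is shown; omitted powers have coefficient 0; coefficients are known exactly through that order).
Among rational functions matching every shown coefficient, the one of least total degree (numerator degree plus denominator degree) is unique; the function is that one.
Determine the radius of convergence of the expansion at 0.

No rational of total degree below 7 reproduces all 9 coefficients; solving the [0/7] Pade equations on them gives f(κ) = 21/(19*(κ + 7/5)*(κ**2 + κ + 4)**3), whose expansion matches every shown term.
Denominator factor (κ + 7/5): pole of order 1 at -7/5, modulus 7/5.
Denominator factor (κ**2 + κ + 4)^3: discriminant -15, complex-conjugate roots (-1/2) + ((1/2)*sqrt(15))*i and (-1/2) - ((1/2)*sqrt(15))*i; poles of order 3, moduli 2 and 2.
The radius of convergence is the smallest modulus among the singular points: 7/5.

The radius of convergence is 7/5.


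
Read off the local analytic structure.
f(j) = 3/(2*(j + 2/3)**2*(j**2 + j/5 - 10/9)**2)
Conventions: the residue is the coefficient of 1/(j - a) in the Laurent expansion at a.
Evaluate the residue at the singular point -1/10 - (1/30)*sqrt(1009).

The residue is 425/128 + (14751025/130314368)*sqrt(1009).

The factor j**2 + j/5 - 10/9 splits as (j - a)(j - a') with a = -1/10 - (1/30)*sqrt(1009), a' = -1/10 + (1/30)*sqrt(1009). At the order-2 pole a set g(j) = (j - a)^2*f(j) = [3/(2*(j + 2/3)**2)] / (j - a')^2.
Order-2 pole: residue = g'(a); g'(-1/10 - (1/30)*sqrt(1009)) = 425/128 + (14751025/130314368)*sqrt(1009), so the residue is 425/128 + (14751025/130314368)*sqrt(1009).


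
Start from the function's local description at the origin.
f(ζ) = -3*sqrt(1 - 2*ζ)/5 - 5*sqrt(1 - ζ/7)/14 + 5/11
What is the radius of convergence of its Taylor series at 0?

Branch term (-3/5)*sqrt(1 - ζ/(1/2)): its argument vanishes at ζ = 1/2, a square-root branch point, modulus 1/2.
Branch term (-5/14)*sqrt(1 - ζ/(7)): its argument vanishes at ζ = 7, a square-root branch point, modulus 7.
The radius of convergence is the smallest modulus among the singular points: 1/2.

The radius of convergence is 1/2.


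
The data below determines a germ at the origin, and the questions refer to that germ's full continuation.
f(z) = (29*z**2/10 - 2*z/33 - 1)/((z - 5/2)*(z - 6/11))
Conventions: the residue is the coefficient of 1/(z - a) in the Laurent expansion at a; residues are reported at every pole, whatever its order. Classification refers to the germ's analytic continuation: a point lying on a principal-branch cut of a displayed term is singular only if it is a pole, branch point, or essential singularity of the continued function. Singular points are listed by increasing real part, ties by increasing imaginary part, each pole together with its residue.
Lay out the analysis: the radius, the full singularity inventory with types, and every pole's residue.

Radius of convergence at 0: 6/11.
At 6/11: a pole of order 1; residue 206/2365.
At 5/2: a pole of order 1; residue 4481/516.

Denominator factor (z - 6/11): pole of order 1 at 6/11, modulus 6/11.
Denominator factor (z - 5/2): pole of order 1 at 5/2, modulus 5/2.
The radius of convergence is the smallest modulus among the singular points: 6/11.
At the order-1 pole 6/11 set g(z) = (z - (6/11))*f(z) = (29*z**2/10 - 2*z/33 - 1)/(z - 5/2).
Simple pole: residue = g(a) at a = 6/11, which is 206/2365.
At the order-1 pole 5/2 set g(z) = (z - (5/2))*f(z) = (29*z**2/10 - 2*z/33 - 1)/(z - 6/11).
Simple pole: residue = g(a) at a = 5/2, which is 4481/516.
List the singular points by increasing real part (a conjugate pair: the negative imaginary part first).


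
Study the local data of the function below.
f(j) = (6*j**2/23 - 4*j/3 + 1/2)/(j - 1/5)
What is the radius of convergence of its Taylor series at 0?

The radius of convergence is 1/5.

Denominator factor (j - 1/5): pole of order 1 at 1/5, modulus 1/5.
The radius of convergence is the smallest modulus among the singular points: 1/5.


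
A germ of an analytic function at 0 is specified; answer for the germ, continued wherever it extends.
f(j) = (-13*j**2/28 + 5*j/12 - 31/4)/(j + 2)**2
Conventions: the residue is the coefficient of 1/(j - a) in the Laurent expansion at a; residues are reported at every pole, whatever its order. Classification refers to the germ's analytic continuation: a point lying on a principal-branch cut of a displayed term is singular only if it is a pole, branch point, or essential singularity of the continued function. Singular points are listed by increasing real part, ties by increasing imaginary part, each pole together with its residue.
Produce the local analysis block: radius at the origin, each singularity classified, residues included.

Radius of convergence at 0: 2.
At -2: a pole of order 2; residue 191/84.

Denominator factor (j + 2)^2: pole of order 2 at -2, modulus 2.
The radius of convergence is the smallest modulus among the singular points: 2.
At the order-2 pole -2 set g(j) = (j - (-2))^2*f(j) = -13*j**2/28 + 5*j/12 - 31/4.
Order-2 pole: residue = g'(a); g'(-2) = 191/84, so the residue is 191/84.


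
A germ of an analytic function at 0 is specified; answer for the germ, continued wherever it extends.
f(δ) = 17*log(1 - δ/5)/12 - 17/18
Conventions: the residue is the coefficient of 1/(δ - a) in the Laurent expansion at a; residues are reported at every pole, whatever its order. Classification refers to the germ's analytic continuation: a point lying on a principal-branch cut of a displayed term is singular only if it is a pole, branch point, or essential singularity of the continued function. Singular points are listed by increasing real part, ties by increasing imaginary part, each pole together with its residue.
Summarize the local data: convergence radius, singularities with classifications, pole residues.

Branch term (17/12)*log(1 - δ/(5)): its argument vanishes at δ = 5, a logarithmic branch point, modulus 5.
The radius of convergence is the smallest modulus among the singular points: 5.

Radius of convergence at 0: 5.
At 5: a logarithmic branch point.


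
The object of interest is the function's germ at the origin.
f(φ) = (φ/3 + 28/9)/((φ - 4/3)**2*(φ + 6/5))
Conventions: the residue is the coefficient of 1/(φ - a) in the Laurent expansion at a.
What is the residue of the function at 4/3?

At the order-2 pole 4/3 set g(φ) = (φ - (4/3))^2*f(φ) = (φ/3 + 28/9)/(φ + 6/5).
Order-2 pole: residue = g'(a); g'(4/3) = -305/722, so the residue is -305/722.

The residue is -305/722.


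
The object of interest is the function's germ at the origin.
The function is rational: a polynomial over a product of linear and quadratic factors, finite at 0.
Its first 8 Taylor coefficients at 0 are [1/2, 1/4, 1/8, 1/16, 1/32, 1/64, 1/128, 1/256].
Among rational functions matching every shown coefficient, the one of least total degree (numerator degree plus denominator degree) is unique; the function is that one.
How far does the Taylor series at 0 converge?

The radius of convergence is 2.

No rational of total degree below 1 reproduces all 8 coefficients; solving the [0/1] Pade equations on them gives f(y) = -1/(y - 2), whose expansion matches every shown term.
Denominator factor (y - 2): pole of order 1 at 2, modulus 2.
The radius of convergence is the smallest modulus among the singular points: 2.


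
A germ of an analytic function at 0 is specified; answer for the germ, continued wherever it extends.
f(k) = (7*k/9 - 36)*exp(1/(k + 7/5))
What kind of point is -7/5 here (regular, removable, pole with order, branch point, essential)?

The exponent 1/(k - (-7/5)) has a pole at -7/5, so exp(1/(k - (-7/5))) takes every nonzero value near it: an essential singularity (not a pole of any order).

The point is an essential singularity.


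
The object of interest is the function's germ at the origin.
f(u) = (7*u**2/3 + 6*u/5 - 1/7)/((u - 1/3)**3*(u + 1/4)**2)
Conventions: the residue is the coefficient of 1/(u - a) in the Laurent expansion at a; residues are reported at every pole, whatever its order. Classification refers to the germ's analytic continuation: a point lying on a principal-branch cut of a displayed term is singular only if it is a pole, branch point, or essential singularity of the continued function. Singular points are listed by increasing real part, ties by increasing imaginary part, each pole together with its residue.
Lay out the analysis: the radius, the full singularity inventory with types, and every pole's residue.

Radius of convergence at 0: 1/4.
At -1/4: a pole of order 2; residue 632592/84035.
At 1/3: a pole of order 3; residue -632592/84035.

Denominator factor (u - 1/3)^3: pole of order 3 at 1/3, modulus 1/3.
Denominator factor (u + 1/4)^2: pole of order 2 at -1/4, modulus 1/4.
The radius of convergence is the smallest modulus among the singular points: 1/4.
At the order-2 pole -1/4 set g(u) = (u - (-1/4))^2*f(u) = (7*u**2/3 + 6*u/5 - 1/7)/(u - 1/3)**3.
Order-2 pole: residue = g'(a); g'(-1/4) = 632592/84035, so the residue is 632592/84035.
At the order-3 pole 1/3 set g(u) = (u - (1/3))^3*f(u) = (7*u**2/3 + 6*u/5 - 1/7)/(u + 1/4)**2.
Order-3 pole: residue = g''(a)/2; g''(1/3) = -1265184/84035, so the residue is -632592/84035.
List the singular points by increasing real part (a conjugate pair: the negative imaginary part first).


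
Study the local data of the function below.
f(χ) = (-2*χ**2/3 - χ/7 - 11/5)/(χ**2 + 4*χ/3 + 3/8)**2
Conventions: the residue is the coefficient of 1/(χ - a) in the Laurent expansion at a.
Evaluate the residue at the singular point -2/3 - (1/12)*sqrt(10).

The residue is -(8901/875)*sqrt(10).


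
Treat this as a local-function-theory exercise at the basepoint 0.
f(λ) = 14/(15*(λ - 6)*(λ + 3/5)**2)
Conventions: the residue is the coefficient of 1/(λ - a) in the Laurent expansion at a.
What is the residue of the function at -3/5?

At the order-2 pole -3/5 set g(λ) = (λ - (-3/5))^2*f(λ) = 14/(15*(λ - 6)).
Order-2 pole: residue = g'(a); g'(-3/5) = -70/3267, so the residue is -70/3267.

The residue is -70/3267.


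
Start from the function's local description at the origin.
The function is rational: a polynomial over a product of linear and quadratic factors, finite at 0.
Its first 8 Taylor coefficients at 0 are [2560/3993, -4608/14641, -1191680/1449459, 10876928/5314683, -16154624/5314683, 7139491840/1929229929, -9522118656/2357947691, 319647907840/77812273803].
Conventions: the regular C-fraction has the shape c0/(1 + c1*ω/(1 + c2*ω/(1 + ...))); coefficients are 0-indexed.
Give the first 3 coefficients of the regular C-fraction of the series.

Taylor coefficients (read off): a_0 = 2560/3993, a_1 = -4608/14641, a_2 = -1191680/1449459.
c0 = a_0 = 2560/3993. Peel one level at a time: if S = 1 + c*ω/S' with S'(0) = 1, then c is the ω-coefficient of S and S' = c*ω/(S - 1).
S_1 = c0/f = 1 + (27/55)*ω + (27649/18150)*ω^2 + ...; c1 = 27/55.
S_2 = c1*ω/(S_1 - 1) = 1 + (-27649/8910)*ω + ...; c2 = -27649/8910.

The regular C-fraction coefficients are [2560/3993, 27/55, -27649/8910].


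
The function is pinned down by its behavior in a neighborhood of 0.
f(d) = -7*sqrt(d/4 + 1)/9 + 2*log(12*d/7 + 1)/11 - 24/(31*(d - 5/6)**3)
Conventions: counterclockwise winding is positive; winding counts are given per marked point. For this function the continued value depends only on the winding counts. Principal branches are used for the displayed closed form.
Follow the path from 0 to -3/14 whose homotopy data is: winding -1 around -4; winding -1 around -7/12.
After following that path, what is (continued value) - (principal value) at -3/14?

The rational part is single-valued and drops out of the difference; each branch term changes only by its own monodromy.
(2/11)*log(1 - d/(-7/12)): each positive loop around -7/12 adds 2*pi*i to the log, so winding -1 contributes (2/11)*(-1)*2*pi*i = -(4/11)*pi*i.
(-7/9)*sqrt(1 - d/(-4)): winding -1 is odd, the square root flips sign, contributing -2*(-7/9)*sqrt(1 - (-3/14)/(-4)) = -2*(-7/9)*sqrt(53/56) = (1/18)*sqrt(742).
Summing the contributions at d = -3/14 gives ((1/18)*sqrt(742)) - ((4/11)*pi)*i.

Continued minus principal equals ((1/18)*sqrt(742)) - ((4/11)*pi)*i.


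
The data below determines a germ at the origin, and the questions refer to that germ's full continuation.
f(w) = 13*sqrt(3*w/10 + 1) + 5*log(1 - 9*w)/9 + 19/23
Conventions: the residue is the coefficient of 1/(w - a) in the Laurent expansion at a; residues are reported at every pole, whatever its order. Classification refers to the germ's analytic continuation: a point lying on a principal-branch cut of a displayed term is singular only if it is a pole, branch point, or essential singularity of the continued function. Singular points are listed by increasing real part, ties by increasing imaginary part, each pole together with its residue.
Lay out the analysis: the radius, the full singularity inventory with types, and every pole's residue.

Radius of convergence at 0: 1/9.
At -10/3: an algebraic (square-root) branch point.
At 1/9: a logarithmic branch point.

Branch term (13)*sqrt(1 - w/(-10/3)): its argument vanishes at w = -10/3, a square-root branch point, modulus 10/3.
Branch term (5/9)*log(1 - w/(1/9)): its argument vanishes at w = 1/9, a logarithmic branch point, modulus 1/9.
The radius of convergence is the smallest modulus among the singular points: 1/9.
List the singular points by increasing real part (a conjugate pair: the negative imaginary part first).


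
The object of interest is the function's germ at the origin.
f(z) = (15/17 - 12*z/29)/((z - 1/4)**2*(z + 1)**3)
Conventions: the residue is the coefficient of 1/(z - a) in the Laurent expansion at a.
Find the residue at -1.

The residue is 360192/308125.

At the order-3 pole -1 set g(z) = (z - (-1))^3*f(z) = (15/17 - 12*z/29)/(z - 1/4)**2.
Order-3 pole: residue = g''(a)/2; g''(-1) = 720384/308125, so the residue is 360192/308125.


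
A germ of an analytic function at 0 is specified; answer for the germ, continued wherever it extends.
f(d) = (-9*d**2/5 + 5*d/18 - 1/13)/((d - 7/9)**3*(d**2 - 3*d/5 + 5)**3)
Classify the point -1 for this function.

Denominator factors: d**2 - 3*d/5 + 5 = 33/5 at d = -1; d - 7/9 = -16/9 at d = -1 — none vanishes.
So the germ continues analytically to -1.

The point is a regular point.


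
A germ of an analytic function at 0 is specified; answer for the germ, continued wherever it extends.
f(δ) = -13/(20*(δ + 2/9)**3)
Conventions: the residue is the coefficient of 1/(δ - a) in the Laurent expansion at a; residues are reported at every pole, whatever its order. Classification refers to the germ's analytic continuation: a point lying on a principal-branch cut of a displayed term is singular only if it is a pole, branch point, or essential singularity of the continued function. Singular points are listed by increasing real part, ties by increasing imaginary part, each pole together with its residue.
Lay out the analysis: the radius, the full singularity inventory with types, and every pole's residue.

Radius of convergence at 0: 2/9.
At -2/9: a pole of order 3; residue 0.

Denominator factor (δ + 2/9)^3: pole of order 3 at -2/9, modulus 2/9.
The radius of convergence is the smallest modulus among the singular points: 2/9.
At the order-3 pole -2/9 set g(δ) = (δ - (-2/9))^3*f(δ) = -13/20.
Order-3 pole: residue = g''(a)/2; g''(-2/9) = 0, so the residue is 0.


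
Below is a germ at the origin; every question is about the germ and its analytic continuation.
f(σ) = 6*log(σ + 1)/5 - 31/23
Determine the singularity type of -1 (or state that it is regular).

The term (6/5)*log(1 - σ/(-1)) has argument 1 - -1/(-1) = 0 at -1: a logarithmic (infinitely-sheeted) branch point; the remaining terms are analytic or single-valued there.

The point is a logarithmic branch point.


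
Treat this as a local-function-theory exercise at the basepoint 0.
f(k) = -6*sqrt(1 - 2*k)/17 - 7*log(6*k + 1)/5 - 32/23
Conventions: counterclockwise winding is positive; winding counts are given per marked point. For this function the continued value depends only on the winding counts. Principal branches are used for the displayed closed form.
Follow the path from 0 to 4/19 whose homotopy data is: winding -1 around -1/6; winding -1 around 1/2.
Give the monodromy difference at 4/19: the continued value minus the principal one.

The rational part is single-valued and drops out of the difference; each branch term changes only by its own monodromy.
(-6/17)*sqrt(1 - k/(1/2)): winding -1 is odd, the square root flips sign, contributing -2*(-6/17)*sqrt(1 - (4/19)/(1/2)) = -2*(-6/17)*sqrt(11/19) = (12/323)*sqrt(209).
(-7/5)*log(1 - k/(-1/6)): each positive loop around -1/6 adds 2*pi*i to the log, so winding -1 contributes (-7/5)*(-1)*2*pi*i = (14/5)*pi*i.
Summing the contributions at k = 4/19 gives ((12/323)*sqrt(209)) + ((14/5)*pi)*i.

Continued minus principal equals ((12/323)*sqrt(209)) + ((14/5)*pi)*i.


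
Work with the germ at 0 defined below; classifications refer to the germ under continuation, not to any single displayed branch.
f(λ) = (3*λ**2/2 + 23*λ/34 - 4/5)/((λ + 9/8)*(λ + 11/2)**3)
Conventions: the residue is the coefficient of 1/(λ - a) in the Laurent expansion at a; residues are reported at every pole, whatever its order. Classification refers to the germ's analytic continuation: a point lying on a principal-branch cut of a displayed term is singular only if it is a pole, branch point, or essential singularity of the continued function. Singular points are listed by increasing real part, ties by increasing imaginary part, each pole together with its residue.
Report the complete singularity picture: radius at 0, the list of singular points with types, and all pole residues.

Radius of convergence at 0: 9/8.
At -11/2: a pole of order 3; residue -14684/3644375.
At -9/8: a pole of order 1; residue 14684/3644375.

Denominator factor (λ + 9/8): pole of order 1 at -9/8, modulus 9/8.
Denominator factor (λ + 11/2)^3: pole of order 3 at -11/2, modulus 11/2.
The radius of convergence is the smallest modulus among the singular points: 9/8.
At the order-3 pole -11/2 set g(λ) = (λ - (-11/2))^3*f(λ) = (3*λ**2/2 + 23*λ/34 - 4/5)/(λ + 9/8).
Order-3 pole: residue = g''(a)/2; g''(-11/2) = -29368/3644375, so the residue is -14684/3644375.
At the order-1 pole -9/8 set g(λ) = (λ - (-9/8))*f(λ) = (3*λ**2/2 + 23*λ/34 - 4/5)/(λ + 11/2)**3.
Simple pole: residue = g(a) at a = -9/8, which is 14684/3644375.
List the singular points by increasing real part (a conjugate pair: the negative imaginary part first).
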